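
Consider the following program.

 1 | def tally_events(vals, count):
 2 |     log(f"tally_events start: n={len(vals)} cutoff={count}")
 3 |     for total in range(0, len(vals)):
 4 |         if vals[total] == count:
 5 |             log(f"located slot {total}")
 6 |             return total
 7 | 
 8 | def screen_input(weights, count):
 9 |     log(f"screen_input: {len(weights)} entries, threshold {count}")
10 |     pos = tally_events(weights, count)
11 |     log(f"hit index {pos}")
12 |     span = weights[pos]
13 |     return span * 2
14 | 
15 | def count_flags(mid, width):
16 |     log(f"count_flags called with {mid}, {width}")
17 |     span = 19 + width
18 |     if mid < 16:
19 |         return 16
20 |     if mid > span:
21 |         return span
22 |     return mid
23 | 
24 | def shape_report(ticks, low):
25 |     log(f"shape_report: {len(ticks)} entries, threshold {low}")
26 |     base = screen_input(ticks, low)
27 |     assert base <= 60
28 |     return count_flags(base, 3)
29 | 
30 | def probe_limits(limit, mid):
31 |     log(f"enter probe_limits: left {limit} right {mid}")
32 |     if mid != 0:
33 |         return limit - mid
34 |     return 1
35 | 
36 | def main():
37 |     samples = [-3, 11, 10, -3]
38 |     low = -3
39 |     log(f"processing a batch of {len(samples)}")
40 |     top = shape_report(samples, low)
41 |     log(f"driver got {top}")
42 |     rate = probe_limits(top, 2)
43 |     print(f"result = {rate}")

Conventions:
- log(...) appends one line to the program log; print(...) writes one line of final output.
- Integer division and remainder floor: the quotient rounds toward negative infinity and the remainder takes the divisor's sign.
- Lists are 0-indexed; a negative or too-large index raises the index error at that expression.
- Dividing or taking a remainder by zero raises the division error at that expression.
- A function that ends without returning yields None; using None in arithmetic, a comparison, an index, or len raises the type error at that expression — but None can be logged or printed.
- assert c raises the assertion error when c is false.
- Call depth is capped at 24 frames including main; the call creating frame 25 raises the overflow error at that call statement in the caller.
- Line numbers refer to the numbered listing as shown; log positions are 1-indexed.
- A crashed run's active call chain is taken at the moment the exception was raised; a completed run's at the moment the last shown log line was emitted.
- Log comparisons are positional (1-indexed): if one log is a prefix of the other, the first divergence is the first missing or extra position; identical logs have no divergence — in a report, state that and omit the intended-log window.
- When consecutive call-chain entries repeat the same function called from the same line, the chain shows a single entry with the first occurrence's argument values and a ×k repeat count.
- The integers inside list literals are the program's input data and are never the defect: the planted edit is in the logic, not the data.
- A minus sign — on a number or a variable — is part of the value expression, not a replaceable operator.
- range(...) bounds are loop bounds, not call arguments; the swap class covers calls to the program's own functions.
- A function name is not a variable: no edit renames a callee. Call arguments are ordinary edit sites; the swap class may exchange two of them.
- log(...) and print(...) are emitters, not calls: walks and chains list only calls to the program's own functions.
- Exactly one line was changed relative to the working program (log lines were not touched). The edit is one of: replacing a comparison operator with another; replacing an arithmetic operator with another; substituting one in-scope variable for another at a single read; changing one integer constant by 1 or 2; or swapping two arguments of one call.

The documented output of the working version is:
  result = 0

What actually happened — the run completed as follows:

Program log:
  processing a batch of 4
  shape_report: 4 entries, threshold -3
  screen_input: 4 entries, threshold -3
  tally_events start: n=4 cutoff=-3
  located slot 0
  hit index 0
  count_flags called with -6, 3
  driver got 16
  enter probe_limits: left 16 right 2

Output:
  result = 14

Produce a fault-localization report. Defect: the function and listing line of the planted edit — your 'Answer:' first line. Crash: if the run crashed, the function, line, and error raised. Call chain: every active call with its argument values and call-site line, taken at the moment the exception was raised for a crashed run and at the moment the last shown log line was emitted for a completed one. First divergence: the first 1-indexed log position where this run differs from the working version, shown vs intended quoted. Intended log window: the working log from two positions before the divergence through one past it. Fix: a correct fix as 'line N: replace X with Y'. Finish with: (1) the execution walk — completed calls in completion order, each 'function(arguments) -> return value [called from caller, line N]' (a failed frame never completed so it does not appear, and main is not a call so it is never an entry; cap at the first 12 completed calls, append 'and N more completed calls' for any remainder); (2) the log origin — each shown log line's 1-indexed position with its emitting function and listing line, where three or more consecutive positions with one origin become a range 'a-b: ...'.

Answer: the defect is in probe_limits at line 33.
Core observation: The logs agree in full; only the final output differs.
Call chain: main -> probe_limits(16, 2) (called at line 42).
First divergence: none (the log streams are identical).
Execution walk:
  tally_events([-3, 11, 10, -3], -3) -> 0  [called from screen_input, line 10]
  screen_input([-3, 11, 10, -3], -3) -> -6  [called from shape_report, line 26]
  count_flags(-6, 3) -> 16  [called from shape_report, line 28]
  shape_report([-3, 11, 10, -3], -3) -> 16  [called from main, line 40]
  probe_limits(16, 2) -> 14  [called from main, line 42]
Origin of each log line:
  1: logged in main at line 39
  2: logged in shape_report at line 25
  3: logged in screen_input at line 9
  4: logged in tally_events at line 2
  5: logged in tally_events at line 5
  6: logged in screen_input at line 11
  7: logged in count_flags at line 16
  8: logged in main at line 41
  9: logged in probe_limits at line 31
A correct fix: line 33: replace `-` with `%`.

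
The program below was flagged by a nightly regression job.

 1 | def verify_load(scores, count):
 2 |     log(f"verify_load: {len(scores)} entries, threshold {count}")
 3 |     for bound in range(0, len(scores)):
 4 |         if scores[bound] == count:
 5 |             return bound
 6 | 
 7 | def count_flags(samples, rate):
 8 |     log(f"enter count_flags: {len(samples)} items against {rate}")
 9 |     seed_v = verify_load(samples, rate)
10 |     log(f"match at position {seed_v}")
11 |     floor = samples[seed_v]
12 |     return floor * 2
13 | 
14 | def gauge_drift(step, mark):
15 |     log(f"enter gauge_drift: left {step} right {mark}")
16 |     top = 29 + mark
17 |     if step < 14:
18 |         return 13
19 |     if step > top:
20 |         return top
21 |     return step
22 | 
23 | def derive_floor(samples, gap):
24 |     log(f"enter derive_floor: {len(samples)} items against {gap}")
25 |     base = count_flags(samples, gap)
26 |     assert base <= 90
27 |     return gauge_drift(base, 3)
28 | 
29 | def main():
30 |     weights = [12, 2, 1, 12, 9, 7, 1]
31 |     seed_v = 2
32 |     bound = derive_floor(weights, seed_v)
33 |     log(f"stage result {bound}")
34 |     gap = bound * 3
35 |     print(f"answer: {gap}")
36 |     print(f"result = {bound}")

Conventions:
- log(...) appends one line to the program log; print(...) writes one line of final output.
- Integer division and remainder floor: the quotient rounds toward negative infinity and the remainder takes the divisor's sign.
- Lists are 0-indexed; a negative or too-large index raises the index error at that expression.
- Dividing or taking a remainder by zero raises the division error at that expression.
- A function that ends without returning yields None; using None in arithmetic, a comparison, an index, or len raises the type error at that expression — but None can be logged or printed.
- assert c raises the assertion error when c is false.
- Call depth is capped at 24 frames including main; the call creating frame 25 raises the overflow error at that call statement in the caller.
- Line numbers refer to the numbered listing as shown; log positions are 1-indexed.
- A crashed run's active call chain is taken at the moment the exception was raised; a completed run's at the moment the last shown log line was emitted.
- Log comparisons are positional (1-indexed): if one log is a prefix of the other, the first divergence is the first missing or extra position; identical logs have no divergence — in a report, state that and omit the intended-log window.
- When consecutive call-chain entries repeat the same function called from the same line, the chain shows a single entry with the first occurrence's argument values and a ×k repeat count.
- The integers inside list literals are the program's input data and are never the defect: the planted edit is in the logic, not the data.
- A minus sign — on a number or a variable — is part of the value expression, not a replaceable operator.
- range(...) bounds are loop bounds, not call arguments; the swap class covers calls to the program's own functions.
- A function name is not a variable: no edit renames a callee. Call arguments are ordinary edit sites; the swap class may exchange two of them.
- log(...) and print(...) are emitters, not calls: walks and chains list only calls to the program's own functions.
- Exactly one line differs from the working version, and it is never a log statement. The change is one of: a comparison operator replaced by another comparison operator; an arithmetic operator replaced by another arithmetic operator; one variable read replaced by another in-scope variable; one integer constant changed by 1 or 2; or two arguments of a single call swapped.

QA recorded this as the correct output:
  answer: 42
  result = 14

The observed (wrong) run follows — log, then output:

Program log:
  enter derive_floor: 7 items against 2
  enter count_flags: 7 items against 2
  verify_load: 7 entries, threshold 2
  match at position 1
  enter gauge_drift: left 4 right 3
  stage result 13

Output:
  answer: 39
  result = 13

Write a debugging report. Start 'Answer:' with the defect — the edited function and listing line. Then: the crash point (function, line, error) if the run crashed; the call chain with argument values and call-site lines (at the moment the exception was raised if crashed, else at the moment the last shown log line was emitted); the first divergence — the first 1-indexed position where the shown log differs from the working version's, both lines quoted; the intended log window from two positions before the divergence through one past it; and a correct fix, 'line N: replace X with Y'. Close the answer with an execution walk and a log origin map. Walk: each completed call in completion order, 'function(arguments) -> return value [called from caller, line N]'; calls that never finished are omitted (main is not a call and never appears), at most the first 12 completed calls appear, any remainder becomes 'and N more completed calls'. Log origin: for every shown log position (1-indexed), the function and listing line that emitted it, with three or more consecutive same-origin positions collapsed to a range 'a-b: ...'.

Answer: the defect is in gauge_drift at line 18.
Key observation: Position 6 is the first bad log line: 'stage result 13' should read 'stage result 14'.
Call chain: main.
First divergence: position 6; shown 'stage result 13' vs intended 'stage result 14'.
Intended log window:
  4: match at position 1
  5: enter gauge_drift: left 4 right 3
  6: stage result 14
Execution walk:
  verify_load([12, 2, 1, 12, 9, 7, 1], 2) -> 1  [called from count_flags, line 9]
  count_flags([12, 2, 1, 12, 9, 7, 1], 2) -> 4  [called from derive_floor, line 25]
  gauge_drift(4, 3) -> 13  [called from derive_floor, line 27]
  derive_floor([12, 2, 1, 12, 9, 7, 1], 2) -> 13  [called from main, line 32]
Log line origins:
  1: logged in derive_floor at line 24
  2: logged in count_flags at line 8
  3: logged in verify_load at line 2
  4: logged in count_flags at line 10
  5: logged in gauge_drift at line 15
  6: logged in main at line 33
A correct fix: line 18: replace `13` with `14`.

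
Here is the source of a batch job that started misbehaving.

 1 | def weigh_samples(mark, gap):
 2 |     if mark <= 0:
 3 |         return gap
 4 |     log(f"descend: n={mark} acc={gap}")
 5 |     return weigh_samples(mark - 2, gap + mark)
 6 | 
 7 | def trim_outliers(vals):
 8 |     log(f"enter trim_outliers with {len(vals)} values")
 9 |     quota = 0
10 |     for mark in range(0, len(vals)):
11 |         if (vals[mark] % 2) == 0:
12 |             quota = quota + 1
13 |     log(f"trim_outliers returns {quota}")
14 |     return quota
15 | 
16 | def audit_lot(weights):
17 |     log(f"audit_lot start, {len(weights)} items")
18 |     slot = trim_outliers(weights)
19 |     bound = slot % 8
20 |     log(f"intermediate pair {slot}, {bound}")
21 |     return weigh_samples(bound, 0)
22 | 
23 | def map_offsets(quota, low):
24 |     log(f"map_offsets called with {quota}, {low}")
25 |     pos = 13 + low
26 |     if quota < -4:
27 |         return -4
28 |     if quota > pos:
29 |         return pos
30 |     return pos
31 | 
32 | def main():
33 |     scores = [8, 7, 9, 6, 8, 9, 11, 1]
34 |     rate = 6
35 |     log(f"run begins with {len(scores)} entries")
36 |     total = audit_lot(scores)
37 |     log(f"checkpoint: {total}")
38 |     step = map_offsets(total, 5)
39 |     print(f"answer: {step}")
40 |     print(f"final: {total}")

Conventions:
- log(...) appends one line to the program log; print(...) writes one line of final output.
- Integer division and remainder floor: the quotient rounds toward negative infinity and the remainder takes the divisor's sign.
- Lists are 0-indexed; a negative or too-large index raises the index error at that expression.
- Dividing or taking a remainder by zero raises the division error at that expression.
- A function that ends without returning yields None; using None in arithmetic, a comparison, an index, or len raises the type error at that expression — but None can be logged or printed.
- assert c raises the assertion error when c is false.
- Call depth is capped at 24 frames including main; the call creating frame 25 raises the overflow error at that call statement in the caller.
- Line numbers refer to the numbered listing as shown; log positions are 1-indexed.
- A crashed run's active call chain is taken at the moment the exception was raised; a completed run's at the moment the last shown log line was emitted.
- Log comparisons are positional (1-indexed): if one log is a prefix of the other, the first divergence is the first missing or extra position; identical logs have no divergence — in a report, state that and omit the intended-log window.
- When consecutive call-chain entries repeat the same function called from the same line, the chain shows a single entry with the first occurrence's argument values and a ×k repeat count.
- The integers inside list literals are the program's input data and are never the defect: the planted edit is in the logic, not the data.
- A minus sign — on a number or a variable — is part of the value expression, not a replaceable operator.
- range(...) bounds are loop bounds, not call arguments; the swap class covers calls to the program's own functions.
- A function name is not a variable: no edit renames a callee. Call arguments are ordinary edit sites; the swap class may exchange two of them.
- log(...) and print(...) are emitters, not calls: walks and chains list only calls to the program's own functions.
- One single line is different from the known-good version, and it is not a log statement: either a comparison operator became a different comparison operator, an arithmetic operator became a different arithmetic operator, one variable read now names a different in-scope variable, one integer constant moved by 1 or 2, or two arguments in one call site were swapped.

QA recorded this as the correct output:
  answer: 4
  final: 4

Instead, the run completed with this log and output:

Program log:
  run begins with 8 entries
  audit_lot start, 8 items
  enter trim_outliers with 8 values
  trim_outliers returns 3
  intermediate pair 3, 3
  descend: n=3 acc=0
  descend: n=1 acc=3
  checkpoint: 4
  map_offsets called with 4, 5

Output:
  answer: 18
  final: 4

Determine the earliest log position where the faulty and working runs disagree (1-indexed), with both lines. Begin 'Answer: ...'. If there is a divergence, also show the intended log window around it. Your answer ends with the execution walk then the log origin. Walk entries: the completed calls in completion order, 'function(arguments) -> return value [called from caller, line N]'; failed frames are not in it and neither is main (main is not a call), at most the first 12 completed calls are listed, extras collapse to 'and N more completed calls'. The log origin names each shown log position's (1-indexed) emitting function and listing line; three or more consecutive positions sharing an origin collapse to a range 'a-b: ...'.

Answer: none; the two logs match at every position.
Execution walk:
  trim_outliers([8, 7, 9, 6, 8, 9, 11, 1]) -> 3  [called from audit_lot, line 18]
  weigh_samples(-1, 4) -> 4  [called from weigh_samples, line 5]
  weigh_samples(1, 3) -> 4  [called from weigh_samples, line 5]
  weigh_samples(3, 0) -> 4  [called from audit_lot, line 21]
  audit_lot([8, 7, 9, 6, 8, 9, 11, 1]) -> 4  [called from main, line 36]
  map_offsets(4, 5) -> 18  [called from main, line 38]
Log line origins:
  1: logged in main at line 35
  2: logged in audit_lot at line 17
  3: logged in trim_outliers at line 8
  4: logged in trim_outliers at line 13
  5: logged in audit_lot at line 20
  6: logged in weigh_samples at line 4
  7: logged in weigh_samples at line 4
  8: logged in main at line 37
  9: logged in map_offsets at line 24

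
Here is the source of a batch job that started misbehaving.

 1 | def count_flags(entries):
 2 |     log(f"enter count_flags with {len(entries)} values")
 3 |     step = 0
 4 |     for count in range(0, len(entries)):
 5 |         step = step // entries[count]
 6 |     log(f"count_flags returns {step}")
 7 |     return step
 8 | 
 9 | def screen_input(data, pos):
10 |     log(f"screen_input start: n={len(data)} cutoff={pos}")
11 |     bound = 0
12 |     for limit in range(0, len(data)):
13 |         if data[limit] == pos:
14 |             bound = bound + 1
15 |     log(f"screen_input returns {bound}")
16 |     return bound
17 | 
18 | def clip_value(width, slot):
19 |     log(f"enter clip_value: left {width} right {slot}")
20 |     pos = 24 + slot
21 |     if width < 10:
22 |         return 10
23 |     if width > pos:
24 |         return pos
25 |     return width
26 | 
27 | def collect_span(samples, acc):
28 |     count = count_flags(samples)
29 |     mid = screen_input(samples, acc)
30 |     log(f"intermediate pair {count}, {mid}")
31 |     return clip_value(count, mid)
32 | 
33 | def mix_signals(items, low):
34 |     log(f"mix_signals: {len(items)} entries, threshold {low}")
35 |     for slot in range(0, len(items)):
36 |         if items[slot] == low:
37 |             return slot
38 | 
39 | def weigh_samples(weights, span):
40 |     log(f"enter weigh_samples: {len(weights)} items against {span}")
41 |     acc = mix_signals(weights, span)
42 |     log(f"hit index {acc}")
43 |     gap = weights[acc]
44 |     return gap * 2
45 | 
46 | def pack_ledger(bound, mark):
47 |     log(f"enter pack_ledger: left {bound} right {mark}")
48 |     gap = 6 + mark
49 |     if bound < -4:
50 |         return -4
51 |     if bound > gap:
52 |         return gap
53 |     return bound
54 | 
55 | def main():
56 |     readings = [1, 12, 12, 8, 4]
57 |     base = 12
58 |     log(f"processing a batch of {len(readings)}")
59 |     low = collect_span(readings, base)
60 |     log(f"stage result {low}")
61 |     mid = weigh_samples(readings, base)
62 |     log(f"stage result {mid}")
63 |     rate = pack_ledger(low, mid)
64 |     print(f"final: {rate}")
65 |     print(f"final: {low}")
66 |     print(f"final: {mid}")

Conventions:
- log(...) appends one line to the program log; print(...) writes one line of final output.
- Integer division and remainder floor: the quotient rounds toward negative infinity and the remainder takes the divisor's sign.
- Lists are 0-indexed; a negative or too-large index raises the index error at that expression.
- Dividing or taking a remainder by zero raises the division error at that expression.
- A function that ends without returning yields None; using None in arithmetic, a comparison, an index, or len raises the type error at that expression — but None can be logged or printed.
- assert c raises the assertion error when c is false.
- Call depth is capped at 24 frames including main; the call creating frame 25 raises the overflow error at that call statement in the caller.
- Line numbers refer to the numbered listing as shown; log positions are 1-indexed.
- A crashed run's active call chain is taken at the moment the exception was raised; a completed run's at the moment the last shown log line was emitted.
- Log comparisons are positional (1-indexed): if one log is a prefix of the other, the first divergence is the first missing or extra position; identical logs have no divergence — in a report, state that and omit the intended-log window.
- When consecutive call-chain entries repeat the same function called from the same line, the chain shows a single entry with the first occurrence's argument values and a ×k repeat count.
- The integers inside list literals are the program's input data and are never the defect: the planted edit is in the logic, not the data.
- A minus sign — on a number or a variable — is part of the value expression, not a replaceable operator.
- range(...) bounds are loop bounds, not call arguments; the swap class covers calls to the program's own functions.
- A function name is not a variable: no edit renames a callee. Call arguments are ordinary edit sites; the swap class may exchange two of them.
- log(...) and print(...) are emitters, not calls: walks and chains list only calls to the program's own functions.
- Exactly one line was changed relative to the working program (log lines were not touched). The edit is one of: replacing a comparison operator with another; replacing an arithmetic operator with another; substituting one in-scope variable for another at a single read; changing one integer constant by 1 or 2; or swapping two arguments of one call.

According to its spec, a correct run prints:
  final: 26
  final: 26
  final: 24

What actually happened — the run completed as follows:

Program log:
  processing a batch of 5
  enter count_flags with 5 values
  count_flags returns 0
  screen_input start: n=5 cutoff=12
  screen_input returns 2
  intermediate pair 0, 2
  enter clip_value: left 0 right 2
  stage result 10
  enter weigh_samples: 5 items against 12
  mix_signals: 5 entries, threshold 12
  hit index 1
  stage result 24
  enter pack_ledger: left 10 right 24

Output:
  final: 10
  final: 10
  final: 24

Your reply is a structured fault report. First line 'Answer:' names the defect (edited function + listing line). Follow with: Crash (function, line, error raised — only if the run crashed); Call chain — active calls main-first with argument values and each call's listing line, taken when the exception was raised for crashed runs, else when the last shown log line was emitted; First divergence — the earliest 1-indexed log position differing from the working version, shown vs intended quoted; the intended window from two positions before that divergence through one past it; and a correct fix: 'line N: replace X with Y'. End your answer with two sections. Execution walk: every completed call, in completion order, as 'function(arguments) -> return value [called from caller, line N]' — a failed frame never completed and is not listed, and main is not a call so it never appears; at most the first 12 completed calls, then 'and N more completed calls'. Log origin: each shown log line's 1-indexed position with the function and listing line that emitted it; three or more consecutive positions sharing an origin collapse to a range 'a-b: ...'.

Answer: the defect is in count_flags at line 5.
Core observation: The earliest visible damage is log position 3 — 'count_flags returns 0' rather than the intended 'count_flags returns 37'.
Call chain: main -> pack_ledger(10, 24) (called at line 63).
First divergence: position 3 — the shown line 'count_flags returns 0' should read 'count_flags returns 37'.
Intended log window:
  1: processing a batch of 5
  2: enter count_flags with 5 values
  3: count_flags returns 37
  4: screen_input start: n=5 cutoff=12
Execution walk:
  count_flags([1, 12, 12, 8, 4]) -> 0  [called from collect_span, line 28]
  screen_input([1, 12, 12, 8, 4], 12) -> 2  [called from collect_span, line 29]
  clip_value(0, 2) -> 10  [called from collect_span, line 31]
  collect_span([1, 12, 12, 8, 4], 12) -> 10  [called from main, line 59]
  mix_signals([1, 12, 12, 8, 4], 12) -> 1  [called from weigh_samples, line 41]
  weigh_samples([1, 12, 12, 8, 4], 12) -> 24  [called from main, line 61]
  pack_ledger(10, 24) -> 10  [called from main, line 63]
Log origin:
  1: from main, line 58
  2: from count_flags, line 2
  3: from count_flags, line 6
  4: from screen_input, line 10
  5: from screen_input, line 15
  6: from collect_span, line 30
  7: from clip_value, line 19
  8: from main, line 60
  9: from weigh_samples, line 40
  10: from mix_signals, line 34
  11: from weigh_samples, line 42
  12: from main, line 62
  13: from pack_ledger, line 47
A correct fix: line 5: replace `//` with `+`.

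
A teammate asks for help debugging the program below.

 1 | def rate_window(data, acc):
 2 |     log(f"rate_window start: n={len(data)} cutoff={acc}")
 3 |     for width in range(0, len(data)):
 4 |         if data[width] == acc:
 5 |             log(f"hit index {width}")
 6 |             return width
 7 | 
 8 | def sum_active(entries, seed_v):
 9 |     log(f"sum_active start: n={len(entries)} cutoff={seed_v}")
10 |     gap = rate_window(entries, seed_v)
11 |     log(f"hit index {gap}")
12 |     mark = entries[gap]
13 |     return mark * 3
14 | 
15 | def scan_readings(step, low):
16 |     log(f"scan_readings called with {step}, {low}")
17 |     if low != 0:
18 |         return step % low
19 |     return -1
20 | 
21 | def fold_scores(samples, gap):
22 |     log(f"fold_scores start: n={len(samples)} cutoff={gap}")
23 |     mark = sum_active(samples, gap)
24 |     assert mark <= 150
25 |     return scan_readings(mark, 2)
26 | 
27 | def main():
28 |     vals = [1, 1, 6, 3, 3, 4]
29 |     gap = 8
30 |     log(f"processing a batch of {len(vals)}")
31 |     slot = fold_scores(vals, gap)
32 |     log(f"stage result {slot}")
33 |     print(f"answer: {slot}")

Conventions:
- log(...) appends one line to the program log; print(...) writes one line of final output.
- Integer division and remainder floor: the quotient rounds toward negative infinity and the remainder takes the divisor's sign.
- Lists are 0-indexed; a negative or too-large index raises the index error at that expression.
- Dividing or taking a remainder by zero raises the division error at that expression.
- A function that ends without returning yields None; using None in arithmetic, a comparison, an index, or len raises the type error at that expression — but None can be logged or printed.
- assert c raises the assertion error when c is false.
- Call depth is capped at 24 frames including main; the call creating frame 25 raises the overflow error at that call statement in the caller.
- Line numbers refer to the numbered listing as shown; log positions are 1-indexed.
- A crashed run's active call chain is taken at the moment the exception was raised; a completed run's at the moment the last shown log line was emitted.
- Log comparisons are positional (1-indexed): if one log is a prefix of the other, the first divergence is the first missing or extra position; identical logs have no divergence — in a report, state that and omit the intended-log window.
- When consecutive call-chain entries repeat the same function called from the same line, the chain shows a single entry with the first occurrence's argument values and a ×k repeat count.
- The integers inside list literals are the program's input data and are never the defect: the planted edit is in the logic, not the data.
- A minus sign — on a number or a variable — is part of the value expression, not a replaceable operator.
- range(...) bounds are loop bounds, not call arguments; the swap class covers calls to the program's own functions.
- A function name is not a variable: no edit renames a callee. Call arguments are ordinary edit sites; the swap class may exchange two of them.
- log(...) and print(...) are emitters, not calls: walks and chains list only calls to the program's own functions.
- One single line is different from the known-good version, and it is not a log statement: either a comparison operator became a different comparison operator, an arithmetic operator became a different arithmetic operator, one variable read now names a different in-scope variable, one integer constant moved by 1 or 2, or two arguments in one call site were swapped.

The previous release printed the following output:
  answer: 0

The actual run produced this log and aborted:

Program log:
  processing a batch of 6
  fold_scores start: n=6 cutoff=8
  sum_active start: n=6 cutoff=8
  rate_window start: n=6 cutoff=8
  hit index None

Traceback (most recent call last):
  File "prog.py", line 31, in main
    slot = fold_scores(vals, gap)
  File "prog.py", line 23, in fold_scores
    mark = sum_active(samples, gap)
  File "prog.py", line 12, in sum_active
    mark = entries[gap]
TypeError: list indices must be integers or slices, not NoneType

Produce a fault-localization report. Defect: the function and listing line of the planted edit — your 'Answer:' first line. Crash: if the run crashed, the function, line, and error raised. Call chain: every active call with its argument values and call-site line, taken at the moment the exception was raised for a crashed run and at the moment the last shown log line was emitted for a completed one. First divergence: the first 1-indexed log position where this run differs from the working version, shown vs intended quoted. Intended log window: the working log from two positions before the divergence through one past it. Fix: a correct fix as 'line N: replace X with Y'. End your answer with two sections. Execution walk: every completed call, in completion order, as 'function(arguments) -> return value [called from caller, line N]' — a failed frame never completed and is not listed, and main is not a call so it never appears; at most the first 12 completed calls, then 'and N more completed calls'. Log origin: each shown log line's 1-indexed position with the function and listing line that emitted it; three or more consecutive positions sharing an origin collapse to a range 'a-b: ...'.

Answer: the defect is in main at line 29.
Key observation: Everything matches until log position 2, which reads 'fold_scores start: n=6 cutoff=8' in place of 'fold_scores start: n=6 cutoff=6'.
Crash: sum_active, line 12, TypeError.
Call chain: main -> fold_scores([1, 1, 6, 3, 3, 4], 8) (called at line 31) -> sum_active([1, 1, 6, 3, 3, 4], 8) (called at line 23).
First divergence: position 2; shown 'fold_scores start: n=6 cutoff=8' vs intended 'fold_scores start: n=6 cutoff=6'.
Intended log window:
  1: processing a batch of 6
  2: fold_scores start: n=6 cutoff=6
  3: sum_active start: n=6 cutoff=6
Execution walk:
  rate_window([1, 1, 6, 3, 3, 4], 8) -> None  [called from sum_active, line 10]
Log origins:
  1: logged in main at line 30
  2: logged in fold_scores at line 22
  3: logged in sum_active at line 9
  4: logged in rate_window at line 2
  5: logged in sum_active at line 11
A correct fix: line 29: replace `8` with `6`.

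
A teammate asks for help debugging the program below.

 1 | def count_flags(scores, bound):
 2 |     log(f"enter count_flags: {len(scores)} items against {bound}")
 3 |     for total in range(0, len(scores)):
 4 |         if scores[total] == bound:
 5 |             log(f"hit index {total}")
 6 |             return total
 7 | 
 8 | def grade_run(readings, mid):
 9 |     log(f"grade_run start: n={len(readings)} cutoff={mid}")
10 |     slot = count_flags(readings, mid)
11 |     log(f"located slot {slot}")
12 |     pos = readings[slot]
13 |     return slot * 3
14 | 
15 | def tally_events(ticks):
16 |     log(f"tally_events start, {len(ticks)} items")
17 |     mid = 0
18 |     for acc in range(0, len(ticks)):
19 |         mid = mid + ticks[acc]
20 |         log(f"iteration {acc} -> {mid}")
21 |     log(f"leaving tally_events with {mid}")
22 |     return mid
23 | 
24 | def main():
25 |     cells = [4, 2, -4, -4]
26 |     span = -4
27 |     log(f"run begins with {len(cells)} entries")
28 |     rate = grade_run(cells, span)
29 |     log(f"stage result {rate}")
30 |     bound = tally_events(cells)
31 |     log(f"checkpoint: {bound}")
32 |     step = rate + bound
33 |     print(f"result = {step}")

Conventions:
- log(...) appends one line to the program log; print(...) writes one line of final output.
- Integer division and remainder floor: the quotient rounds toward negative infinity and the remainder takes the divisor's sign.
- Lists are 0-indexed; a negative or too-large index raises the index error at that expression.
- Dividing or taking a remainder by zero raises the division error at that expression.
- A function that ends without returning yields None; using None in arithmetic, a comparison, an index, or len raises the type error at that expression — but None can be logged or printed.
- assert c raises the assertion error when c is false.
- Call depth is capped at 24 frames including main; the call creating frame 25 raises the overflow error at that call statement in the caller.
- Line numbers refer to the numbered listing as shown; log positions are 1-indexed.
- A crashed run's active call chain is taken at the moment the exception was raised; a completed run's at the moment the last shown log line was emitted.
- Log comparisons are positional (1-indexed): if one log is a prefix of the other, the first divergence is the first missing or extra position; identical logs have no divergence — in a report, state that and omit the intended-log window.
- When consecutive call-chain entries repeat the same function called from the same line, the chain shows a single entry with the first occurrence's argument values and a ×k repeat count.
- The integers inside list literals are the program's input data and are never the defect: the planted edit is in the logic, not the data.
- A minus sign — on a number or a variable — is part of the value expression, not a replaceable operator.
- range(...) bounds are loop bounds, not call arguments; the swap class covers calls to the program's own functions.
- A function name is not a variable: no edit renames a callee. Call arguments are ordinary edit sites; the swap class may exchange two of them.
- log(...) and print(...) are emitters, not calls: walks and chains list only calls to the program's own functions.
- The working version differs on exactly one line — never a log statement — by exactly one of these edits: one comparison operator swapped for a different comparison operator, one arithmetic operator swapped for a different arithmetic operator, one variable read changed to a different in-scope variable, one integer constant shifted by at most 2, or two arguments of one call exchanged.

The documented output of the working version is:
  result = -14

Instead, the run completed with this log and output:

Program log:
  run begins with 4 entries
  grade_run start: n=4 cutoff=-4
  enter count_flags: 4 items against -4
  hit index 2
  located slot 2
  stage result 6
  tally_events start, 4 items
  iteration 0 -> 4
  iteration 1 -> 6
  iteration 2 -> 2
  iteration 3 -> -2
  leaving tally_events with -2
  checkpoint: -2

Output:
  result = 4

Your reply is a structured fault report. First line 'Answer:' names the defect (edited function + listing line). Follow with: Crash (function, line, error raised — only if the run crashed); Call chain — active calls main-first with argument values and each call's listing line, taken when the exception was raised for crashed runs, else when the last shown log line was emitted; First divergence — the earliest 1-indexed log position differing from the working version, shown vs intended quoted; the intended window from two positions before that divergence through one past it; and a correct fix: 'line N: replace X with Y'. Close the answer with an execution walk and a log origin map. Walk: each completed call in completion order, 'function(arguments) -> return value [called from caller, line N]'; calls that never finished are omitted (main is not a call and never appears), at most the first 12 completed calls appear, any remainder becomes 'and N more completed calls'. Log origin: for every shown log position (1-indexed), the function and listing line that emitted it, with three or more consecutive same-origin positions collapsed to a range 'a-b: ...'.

Answer: the defect is in grade_run at line 13.
Key fact: The log first diverges at position 6: the faulty run prints 'stage result 6' where the working version prints 'stage result -12'.
Call chain: main.
First divergence: position 6 — shown 'stage result 6', intended 'stage result -12'.
Intended log window:
  4: hit index 2
  5: located slot 2
  6: stage result -12
  7: tally_events start, 4 items
Execution walk:
  count_flags([4, 2, -4, -4], -4) -> 2  [called from grade_run, line 10]
  grade_run([4, 2, -4, -4], -4) -> 6  [called from main, line 28]
  tally_events([4, 2, -4, -4]) -> -2  [called from main, line 30]
Log origin:
  1 — main, line 27
  2 — grade_run, line 9
  3 — count_flags, line 2
  4 — count_flags, line 5
  5 — grade_run, line 11
  6 — main, line 29
  7 — tally_events, line 16
  8-11 — tally_events, line 20
  12 — tally_events, line 21
  13 — main, line 31
A correct fix: line 13: replace `slot` with `pos`.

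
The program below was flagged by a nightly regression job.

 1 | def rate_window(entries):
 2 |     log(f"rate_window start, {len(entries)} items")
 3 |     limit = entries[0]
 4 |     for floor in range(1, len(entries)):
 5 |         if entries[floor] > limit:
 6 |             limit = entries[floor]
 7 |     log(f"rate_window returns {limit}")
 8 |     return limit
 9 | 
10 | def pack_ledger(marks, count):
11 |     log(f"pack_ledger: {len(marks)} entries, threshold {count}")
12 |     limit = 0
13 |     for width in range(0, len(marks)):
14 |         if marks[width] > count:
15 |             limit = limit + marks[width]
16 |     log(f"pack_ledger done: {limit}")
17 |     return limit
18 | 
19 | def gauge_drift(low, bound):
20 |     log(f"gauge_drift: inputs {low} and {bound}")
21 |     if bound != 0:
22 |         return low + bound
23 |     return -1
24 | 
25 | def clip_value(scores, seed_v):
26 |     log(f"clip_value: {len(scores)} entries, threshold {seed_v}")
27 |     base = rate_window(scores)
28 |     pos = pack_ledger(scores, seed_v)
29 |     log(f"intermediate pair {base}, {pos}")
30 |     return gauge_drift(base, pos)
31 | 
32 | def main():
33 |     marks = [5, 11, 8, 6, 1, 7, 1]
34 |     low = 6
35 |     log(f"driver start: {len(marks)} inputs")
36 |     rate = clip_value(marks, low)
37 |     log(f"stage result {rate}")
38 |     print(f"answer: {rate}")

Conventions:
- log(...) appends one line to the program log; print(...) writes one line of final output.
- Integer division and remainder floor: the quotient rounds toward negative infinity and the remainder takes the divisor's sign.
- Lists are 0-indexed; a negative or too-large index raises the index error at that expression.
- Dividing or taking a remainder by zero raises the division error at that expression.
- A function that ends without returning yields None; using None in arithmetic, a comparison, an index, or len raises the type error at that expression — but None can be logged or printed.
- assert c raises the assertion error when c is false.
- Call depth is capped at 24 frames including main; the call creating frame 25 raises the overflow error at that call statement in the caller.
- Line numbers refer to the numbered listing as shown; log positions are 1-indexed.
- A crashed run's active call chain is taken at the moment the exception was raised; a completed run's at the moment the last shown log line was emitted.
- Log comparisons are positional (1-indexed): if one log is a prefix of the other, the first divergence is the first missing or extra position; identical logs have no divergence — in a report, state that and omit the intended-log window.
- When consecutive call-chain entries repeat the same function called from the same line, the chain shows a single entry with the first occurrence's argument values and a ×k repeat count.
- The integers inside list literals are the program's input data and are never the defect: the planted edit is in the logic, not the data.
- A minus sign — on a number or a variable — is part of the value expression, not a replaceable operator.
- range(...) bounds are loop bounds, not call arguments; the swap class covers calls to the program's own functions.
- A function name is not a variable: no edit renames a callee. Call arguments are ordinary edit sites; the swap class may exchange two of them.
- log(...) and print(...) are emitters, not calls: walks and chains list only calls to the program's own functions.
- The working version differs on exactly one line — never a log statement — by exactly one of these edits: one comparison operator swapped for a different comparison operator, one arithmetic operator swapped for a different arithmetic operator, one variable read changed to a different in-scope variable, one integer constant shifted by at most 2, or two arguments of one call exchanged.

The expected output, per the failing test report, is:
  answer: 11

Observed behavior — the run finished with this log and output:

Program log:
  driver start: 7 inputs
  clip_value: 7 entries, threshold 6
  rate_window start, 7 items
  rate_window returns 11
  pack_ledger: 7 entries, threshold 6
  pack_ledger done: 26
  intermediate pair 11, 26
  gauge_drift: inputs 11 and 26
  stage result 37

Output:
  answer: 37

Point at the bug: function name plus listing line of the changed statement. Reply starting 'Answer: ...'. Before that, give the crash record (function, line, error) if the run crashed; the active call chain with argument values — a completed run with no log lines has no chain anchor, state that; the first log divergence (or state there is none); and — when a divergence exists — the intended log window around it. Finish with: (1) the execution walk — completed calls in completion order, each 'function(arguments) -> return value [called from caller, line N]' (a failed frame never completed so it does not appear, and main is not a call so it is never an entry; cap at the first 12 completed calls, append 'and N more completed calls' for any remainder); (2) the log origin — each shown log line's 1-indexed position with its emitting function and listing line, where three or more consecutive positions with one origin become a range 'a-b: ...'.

Answer: the defect is in gauge_drift at line 22.
Key fact: At log position 9 the runs split — shown 'stage result 37', but the working version logs 'stage result 11'.
Call chain: main.
First divergence: at position 9 the run shows 'stage result 37' where the working version logs 'stage result 11'.
Intended log window:
  7: intermediate pair 11, 26
  8: gauge_drift: inputs 11 and 26
  9: stage result 11
Execution walk:
  rate_window([5, 11, 8, 6, 1, 7, 1]) -> 11  [called from clip_value, line 27]
  pack_ledger([5, 11, 8, 6, 1, 7, 1], 6) -> 26  [called from clip_value, line 28]
  gauge_drift(11, 26) -> 37  [called from clip_value, line 30]
  clip_value([5, 11, 8, 6, 1, 7, 1], 6) -> 37  [called from main, line 36]
Log line origins:
  1: from main, line 35
  2: from clip_value, line 26
  3: from rate_window, line 2
  4: from rate_window, line 7
  5: from pack_ledger, line 11
  6: from pack_ledger, line 16
  7: from clip_value, line 29
  8: from gauge_drift, line 20
  9: from main, line 37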